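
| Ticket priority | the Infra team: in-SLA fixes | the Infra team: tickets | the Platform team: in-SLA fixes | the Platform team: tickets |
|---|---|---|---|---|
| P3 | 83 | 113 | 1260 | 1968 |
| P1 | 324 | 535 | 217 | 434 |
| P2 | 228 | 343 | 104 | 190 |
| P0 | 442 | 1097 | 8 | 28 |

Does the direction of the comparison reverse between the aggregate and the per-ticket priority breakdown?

Yes

P3: the Infra team 83/113 = 73.5%, the Platform team 1260/1968 = 64.0% → the Infra team
P1: the Infra team 324/535 = 60.6%, the Platform team 217/434 = 50.0% → the Infra team
P2: the Infra team 228/343 = 66.5%, the Platform team 104/190 = 54.7% → the Infra team
P0: the Infra team 442/1097 = 40.3%, the Platform team 8/28 = 28.6% → the Infra team
Overall: the Infra team 1077/2088 = 51.6%, the Platform team 1589/2620 = 60.6% → the Platform team
The Infra team wins each ticket group but the Platform team wins overall — the comparison reverses. The Infra team's tickets skew toward P0, which has a lower base rate.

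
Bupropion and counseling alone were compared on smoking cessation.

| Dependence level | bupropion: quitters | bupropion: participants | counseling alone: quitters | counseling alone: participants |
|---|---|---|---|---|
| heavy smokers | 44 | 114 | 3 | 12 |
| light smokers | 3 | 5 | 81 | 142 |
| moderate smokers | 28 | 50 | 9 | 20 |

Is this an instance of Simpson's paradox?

Heavy smokers: bupropion 44/114 = 38.6%, counseling alone 3/12 = 25.0% → bupropion
Light smokers: bupropion 3/5 = 60.0%, counseling alone 81/142 = 57.0% → bupropion
Moderate smokers: bupropion 28/50 = 56.0%, counseling alone 9/20 = 45.0% → bupropion
Overall: bupropion 75/169 = 44.4%, counseling alone 93/174 = 53.4% → counseling alone
Bupropion wins each dependence group but counseling alone wins overall — the comparison reverses. Bupropion's participants skew toward heavy smokers, which has a lower base rate.

Yes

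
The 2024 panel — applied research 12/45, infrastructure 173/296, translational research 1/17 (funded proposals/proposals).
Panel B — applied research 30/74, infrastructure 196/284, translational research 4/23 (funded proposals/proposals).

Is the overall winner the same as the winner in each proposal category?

Yes

Applied research: the 2024 panel 12/45 = 26.7%, Panel B 30/74 = 40.5% → Panel B
Infrastructure: the 2024 panel 173/296 = 58.4%, Panel B 196/284 = 69.0% → Panel B
Translational research: the 2024 panel 1/17 = 5.9%, Panel B 4/23 = 17.4% → Panel B
Overall: the 2024 panel 186/358 = 52.0%, Panel B 230/381 = 60.4% → Panel B
Panel B wins overall and in every proposal group — no reversal.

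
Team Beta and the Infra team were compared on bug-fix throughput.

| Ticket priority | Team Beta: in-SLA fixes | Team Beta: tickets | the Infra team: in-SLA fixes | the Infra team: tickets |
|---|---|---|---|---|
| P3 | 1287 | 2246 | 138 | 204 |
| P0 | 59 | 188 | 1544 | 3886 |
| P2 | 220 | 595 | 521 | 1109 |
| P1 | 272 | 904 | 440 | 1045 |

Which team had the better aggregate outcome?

P3: Team Beta 1287/2246 = 57.3%, the Infra team 138/204 = 67.6% → the Infra team
P0: Team Beta 59/188 = 31.4%, the Infra team 1544/3886 = 39.7% → the Infra team
P2: Team Beta 220/595 = 37.0%, the Infra team 521/1109 = 47.0% → the Infra team
P1: Team Beta 272/904 = 30.1%, the Infra team 440/1045 = 42.1% → the Infra team
Overall: Team Beta 1838/3933 = 46.7%, the Infra team 2643/6244 = 42.3% → Team Beta
(The Infra team wins every ticket group but Team Beta wins overall — the Infra team's tickets skew toward the low-rate P0 group.)

Team Beta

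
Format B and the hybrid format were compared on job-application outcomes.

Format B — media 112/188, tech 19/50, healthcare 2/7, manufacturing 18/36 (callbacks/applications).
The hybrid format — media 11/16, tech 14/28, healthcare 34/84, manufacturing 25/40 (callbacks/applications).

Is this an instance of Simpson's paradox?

Media: Format B 112/188 = 59.6%, the hybrid format 11/16 = 68.8% → the hybrid format
Tech: Format B 19/50 = 38.0%, the hybrid format 14/28 = 50.0% → the hybrid format
Healthcare: Format B 2/7 = 28.6%, the hybrid format 34/84 = 40.5% → the hybrid format
Manufacturing: Format B 18/36 = 50.0%, the hybrid format 25/40 = 62.5% → the hybrid format
Overall: Format B 151/281 = 53.7%, the hybrid format 84/168 = 50.0% → Format B
The hybrid format wins each industry group but Format B wins overall — the comparison reverses. The hybrid format's applications skew toward healthcare, which has a lower base rate.

Yes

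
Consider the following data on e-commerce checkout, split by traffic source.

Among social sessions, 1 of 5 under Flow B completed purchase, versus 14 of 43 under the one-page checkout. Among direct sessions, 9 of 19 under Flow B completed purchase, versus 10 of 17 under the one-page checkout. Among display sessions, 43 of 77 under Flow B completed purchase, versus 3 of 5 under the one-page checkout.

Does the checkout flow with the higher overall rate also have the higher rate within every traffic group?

No

Social: Flow B 1/5 = 20.0%, the one-page checkout 14/43 = 32.6% → the one-page checkout
Direct: Flow B 9/19 = 47.4%, the one-page checkout 10/17 = 58.8% → the one-page checkout
Display: Flow B 43/77 = 55.8%, the one-page checkout 3/5 = 60.0% → the one-page checkout
Overall: Flow B 53/101 = 52.5%, the one-page checkout 27/65 = 41.5% → Flow B
The one-page checkout wins each traffic group but Flow B wins overall — the comparison reverses. The one-page checkout's sessions skew toward social, which has a lower base rate.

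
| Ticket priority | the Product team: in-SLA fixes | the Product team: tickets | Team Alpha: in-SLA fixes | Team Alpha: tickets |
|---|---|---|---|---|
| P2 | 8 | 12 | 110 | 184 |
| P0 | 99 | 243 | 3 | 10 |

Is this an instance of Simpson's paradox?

Yes

P2: the Product team 8/12 = 66.7%, Team Alpha 110/184 = 59.8% → the Product team
P0: the Product team 99/243 = 40.7%, Team Alpha 3/10 = 30.0% → the Product team
Overall: the Product team 107/255 = 42.0%, Team Alpha 113/194 = 58.2% → Team Alpha
The Product team wins each ticket group but Team Alpha wins overall — the comparison reverses. The Product team's tickets skew toward P0, which has a lower base rate.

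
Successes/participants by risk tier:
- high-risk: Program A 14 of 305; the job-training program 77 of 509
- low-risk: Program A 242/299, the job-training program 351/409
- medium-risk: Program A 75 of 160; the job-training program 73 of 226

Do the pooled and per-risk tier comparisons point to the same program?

No

High-risk: Program A 14/305 = 4.6%, the job-training program 77/509 = 15.1% → the job-training program
Low-risk: Program A 242/299 = 80.9%, the job-training program 351/409 = 85.8% → the job-training program
Medium-risk: Program A 75/160 = 46.9%, the job-training program 73/226 = 32.3% → Program A
Overall: Program A 331/764 = 43.3%, the job-training program 501/1144 = 43.8% → the job-training program
Neither sweeps: Program A wins 1 of 3 groups, the job-training program wins 2. The job-training program wins overall but not every group — no Simpson reversal.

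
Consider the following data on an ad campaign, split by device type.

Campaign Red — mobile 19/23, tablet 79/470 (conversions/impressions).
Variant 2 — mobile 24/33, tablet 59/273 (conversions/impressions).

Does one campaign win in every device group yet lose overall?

No

Mobile: Campaign Red 19/23 = 82.6%, Variant 2 24/33 = 72.7% → Campaign Red
Tablet: Campaign Red 79/470 = 16.8%, Variant 2 59/273 = 21.6% → Variant 2
Overall: Campaign Red 98/493 = 19.9%, Variant 2 83/306 = 27.1% → Variant 2
Neither sweeps: Campaign Red wins 1 of 2 groups, Variant 2 wins 1. Variant 2 wins overall but not every group — no Simpson reversal.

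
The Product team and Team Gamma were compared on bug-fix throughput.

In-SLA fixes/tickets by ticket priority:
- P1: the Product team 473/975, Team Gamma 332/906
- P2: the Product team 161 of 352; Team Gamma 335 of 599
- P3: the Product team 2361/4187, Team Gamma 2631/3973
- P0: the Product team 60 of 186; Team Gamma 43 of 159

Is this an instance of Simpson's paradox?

No

P1: the Product team 473/975 = 48.5%, Team Gamma 332/906 = 36.6% → the Product team
P2: the Product team 161/352 = 45.7%, Team Gamma 335/599 = 55.9% → Team Gamma
P3: the Product team 2361/4187 = 56.4%, Team Gamma 2631/3973 = 66.2% → Team Gamma
P0: the Product team 60/186 = 32.3%, Team Gamma 43/159 = 27.0% → the Product team
Overall: the Product team 3055/5700 = 53.6%, Team Gamma 3341/5637 = 59.3% → Team Gamma
Neither sweeps: the Product team wins 2 of 4 groups, Team Gamma wins 2. Team Gamma wins overall but not every group — no Simpson reversal.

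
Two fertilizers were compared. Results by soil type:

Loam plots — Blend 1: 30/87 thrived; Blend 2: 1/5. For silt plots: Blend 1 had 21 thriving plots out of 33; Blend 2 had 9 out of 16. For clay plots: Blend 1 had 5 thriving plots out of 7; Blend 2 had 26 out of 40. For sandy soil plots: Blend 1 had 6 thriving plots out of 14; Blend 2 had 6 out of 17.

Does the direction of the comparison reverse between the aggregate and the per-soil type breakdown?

Yes

Loam: Blend 1 30/87 = 34.5%, Blend 2 1/5 = 20.0% → Blend 1
Silt: Blend 1 21/33 = 63.6%, Blend 2 9/16 = 56.2% → Blend 1
Clay: Blend 1 5/7 = 71.4%, Blend 2 26/40 = 65.0% → Blend 1
Sandy soil: Blend 1 6/14 = 42.9%, Blend 2 6/17 = 35.3% → Blend 1
Overall: Blend 1 62/141 = 44.0%, Blend 2 42/78 = 53.8% → Blend 2
Blend 1 wins each soil group but Blend 2 wins overall — the comparison reverses. Blend 1's plots skew toward loam, which has a lower base rate.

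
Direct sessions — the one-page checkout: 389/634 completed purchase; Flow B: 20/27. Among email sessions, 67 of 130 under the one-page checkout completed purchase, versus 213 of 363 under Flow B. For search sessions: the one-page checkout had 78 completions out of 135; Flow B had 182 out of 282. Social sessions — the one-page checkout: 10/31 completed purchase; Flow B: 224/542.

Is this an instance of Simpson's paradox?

Yes

Direct: the one-page checkout 389/634 = 61.4%, Flow B 20/27 = 74.1% → Flow B
Email: the one-page checkout 67/130 = 51.5%, Flow B 213/363 = 58.7% → Flow B
Search: the one-page checkout 78/135 = 57.8%, Flow B 182/282 = 64.5% → Flow B
Social: the one-page checkout 10/31 = 32.3%, Flow B 224/542 = 41.3% → Flow B
Overall: the one-page checkout 544/930 = 58.5%, Flow B 639/1214 = 52.6% → the one-page checkout
Flow B wins each traffic group but the one-page checkout wins overall — the comparison reverses. Flow B's sessions skew toward social, which has a lower base rate.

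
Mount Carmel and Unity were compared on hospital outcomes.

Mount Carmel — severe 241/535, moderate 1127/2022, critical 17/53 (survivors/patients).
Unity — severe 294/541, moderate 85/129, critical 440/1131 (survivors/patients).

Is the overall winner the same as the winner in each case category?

No

Severe: Mount Carmel 241/535 = 45.0%, Unity 294/541 = 54.3% → Unity
Moderate: Mount Carmel 1127/2022 = 55.7%, Unity 85/129 = 65.9% → Unity
Critical: Mount Carmel 17/53 = 32.1%, Unity 440/1131 = 38.9% → Unity
Overall: Mount Carmel 1385/2610 = 53.1%, Unity 819/1801 = 45.5% → Mount Carmel
Unity wins each case group but Mount Carmel wins overall — the comparison reverses. Unity's patients skew toward critical, which has a lower base rate.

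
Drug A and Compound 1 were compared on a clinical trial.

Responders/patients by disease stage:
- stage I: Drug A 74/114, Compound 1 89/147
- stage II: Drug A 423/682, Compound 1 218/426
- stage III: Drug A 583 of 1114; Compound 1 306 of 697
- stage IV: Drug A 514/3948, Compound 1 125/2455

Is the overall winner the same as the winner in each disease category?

Yes

Stage I: Drug A 74/114 = 64.9%, Compound 1 89/147 = 60.5% → Drug A
Stage II: Drug A 423/682 = 62.0%, Compound 1 218/426 = 51.2% → Drug A
Stage III: Drug A 583/1114 = 52.3%, Compound 1 306/697 = 43.9% → Drug A
Stage IV: Drug A 514/3948 = 13.0%, Compound 1 125/2455 = 5.1% → Drug A
Overall: Drug A 1594/5858 = 27.2%, Compound 1 738/3725 = 19.8% → Drug A
Drug A wins overall and in every disease group — no reversal.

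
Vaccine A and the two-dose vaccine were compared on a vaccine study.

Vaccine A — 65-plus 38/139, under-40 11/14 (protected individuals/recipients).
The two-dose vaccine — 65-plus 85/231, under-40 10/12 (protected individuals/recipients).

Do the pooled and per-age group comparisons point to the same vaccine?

65-plus: Vaccine A 38/139 = 27.3%, the two-dose vaccine 85/231 = 36.8% → the two-dose vaccine
Under-40: Vaccine A 11/14 = 78.6%, the two-dose vaccine 10/12 = 83.3% → the two-dose vaccine
Overall: Vaccine A 49/153 = 32.0%, the two-dose vaccine 95/243 = 39.1% → the two-dose vaccine
The two-dose vaccine wins overall and in every age group — no reversal.

Yes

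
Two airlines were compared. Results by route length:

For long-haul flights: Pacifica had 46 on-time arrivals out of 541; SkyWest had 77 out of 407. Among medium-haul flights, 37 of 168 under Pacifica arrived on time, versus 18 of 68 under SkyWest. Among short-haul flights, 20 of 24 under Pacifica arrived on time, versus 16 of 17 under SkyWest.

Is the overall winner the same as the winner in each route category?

Yes

Long-haul: Pacifica 46/541 = 8.5%, SkyWest 77/407 = 18.9% → SkyWest
Medium-haul: Pacifica 37/168 = 22.0%, SkyWest 18/68 = 26.5% → SkyWest
Short-haul: Pacifica 20/24 = 83.3%, SkyWest 16/17 = 94.1% → SkyWest
Overall: Pacifica 103/733 = 14.1%, SkyWest 111/492 = 22.6% → SkyWest
SkyWest wins overall and in every route group — no reversal.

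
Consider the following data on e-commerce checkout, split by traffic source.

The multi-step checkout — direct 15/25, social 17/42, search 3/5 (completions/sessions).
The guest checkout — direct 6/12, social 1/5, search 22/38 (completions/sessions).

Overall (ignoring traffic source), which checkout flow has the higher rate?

Direct: the multi-step checkout 15/25 = 60.0%, the guest checkout 6/12 = 50.0% → the multi-step checkout
Social: the multi-step checkout 17/42 = 40.5%, the guest checkout 1/5 = 20.0% → the multi-step checkout
Search: the multi-step checkout 3/5 = 60.0%, the guest checkout 22/38 = 57.9% → the multi-step checkout
Overall: the multi-step checkout 35/72 = 48.6%, the guest checkout 29/55 = 52.7% → the guest checkout
(The multi-step checkout wins every traffic group but the guest checkout wins overall — the multi-step checkout's sessions skew toward the low-rate social group.)

the guest checkout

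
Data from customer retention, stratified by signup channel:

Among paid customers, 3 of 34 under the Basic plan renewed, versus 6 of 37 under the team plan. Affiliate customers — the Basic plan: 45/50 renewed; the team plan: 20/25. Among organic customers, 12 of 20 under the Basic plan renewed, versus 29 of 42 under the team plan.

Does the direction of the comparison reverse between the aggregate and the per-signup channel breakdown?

No

Paid: the Basic plan 3/34 = 8.8%, the team plan 6/37 = 16.2% → the team plan
Affiliate: the Basic plan 45/50 = 90.0%, the team plan 20/25 = 80.0% → the Basic plan
Organic: the Basic plan 12/20 = 60.0%, the team plan 29/42 = 69.0% → the team plan
Overall: the Basic plan 60/104 = 57.7%, the team plan 55/104 = 52.9% → the Basic plan
Neither sweeps: the Basic plan wins 1 of 3 groups, the team plan wins 2. The Basic plan wins overall but not every group — no Simpson reversal.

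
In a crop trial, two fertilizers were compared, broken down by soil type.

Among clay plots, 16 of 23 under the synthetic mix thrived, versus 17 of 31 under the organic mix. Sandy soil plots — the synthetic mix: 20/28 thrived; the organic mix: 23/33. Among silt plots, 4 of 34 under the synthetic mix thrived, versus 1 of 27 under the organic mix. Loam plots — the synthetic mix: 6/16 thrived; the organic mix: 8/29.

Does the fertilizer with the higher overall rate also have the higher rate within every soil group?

Yes

Clay: the synthetic mix 16/23 = 69.6%, the organic mix 17/31 = 54.8% → the synthetic mix
Sandy soil: the synthetic mix 20/28 = 71.4%, the organic mix 23/33 = 69.7% → the synthetic mix
Silt: the synthetic mix 4/34 = 11.8%, the organic mix 1/27 = 3.7% → the synthetic mix
Loam: the synthetic mix 6/16 = 37.5%, the organic mix 8/29 = 27.6% → the synthetic mix
Overall: the synthetic mix 46/101 = 45.5%, the organic mix 49/120 = 40.8% → the synthetic mix
The synthetic mix wins overall and in every soil group — no reversal.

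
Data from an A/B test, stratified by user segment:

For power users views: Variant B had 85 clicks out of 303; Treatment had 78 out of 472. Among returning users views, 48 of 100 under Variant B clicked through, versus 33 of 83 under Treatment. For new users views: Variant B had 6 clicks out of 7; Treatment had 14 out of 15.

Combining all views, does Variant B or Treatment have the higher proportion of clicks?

Variant B

Power users: Variant B 85/303 = 28.1%, Treatment 78/472 = 16.5% → Variant B
Returning users: Variant B 48/100 = 48.0%, Treatment 33/83 = 39.8% → Variant B
New users: Variant B 6/7 = 85.7%, Treatment 14/15 = 93.3% → Treatment
Overall: Variant B 139/410 = 33.9%, Treatment 125/570 = 21.9% → Variant B
(Neither sweeps every user group, but Variant B has the higher pooled rate.)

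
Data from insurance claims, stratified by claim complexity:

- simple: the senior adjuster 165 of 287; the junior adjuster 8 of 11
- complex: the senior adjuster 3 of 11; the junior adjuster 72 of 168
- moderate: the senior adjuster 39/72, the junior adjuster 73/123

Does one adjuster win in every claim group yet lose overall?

Simple: the senior adjuster 165/287 = 57.5%, the junior adjuster 8/11 = 72.7% → the junior adjuster
Complex: the senior adjuster 3/11 = 27.3%, the junior adjuster 72/168 = 42.9% → the junior adjuster
Moderate: the senior adjuster 39/72 = 54.2%, the junior adjuster 73/123 = 59.3% → the junior adjuster
Overall: the senior adjuster 207/370 = 55.9%, the junior adjuster 153/302 = 50.7% → the senior adjuster
The junior adjuster wins each claim group but the senior adjuster wins overall — the comparison reverses. The junior adjuster's claims skew toward complex, which has a lower base rate.

Yes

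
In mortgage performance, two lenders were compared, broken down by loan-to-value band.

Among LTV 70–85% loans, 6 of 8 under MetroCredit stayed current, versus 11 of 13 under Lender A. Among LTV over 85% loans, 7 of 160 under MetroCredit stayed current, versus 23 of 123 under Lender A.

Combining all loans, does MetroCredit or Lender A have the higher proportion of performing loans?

LTV 70–85%: MetroCredit 6/8 = 75.0%, Lender A 11/13 = 84.6% → Lender A
LTV over 85%: MetroCredit 7/160 = 4.4%, Lender A 23/123 = 18.7% → Lender A
Overall: MetroCredit 13/168 = 7.7%, Lender A 34/136 = 25.0% → Lender A

Lender A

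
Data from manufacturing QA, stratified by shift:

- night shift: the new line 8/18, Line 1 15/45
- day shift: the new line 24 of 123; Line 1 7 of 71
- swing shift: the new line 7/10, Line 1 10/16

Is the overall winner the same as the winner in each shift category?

Yes

Night shift: the new line 8/18 = 44.4%, Line 1 15/45 = 33.3% → the new line
Day shift: the new line 24/123 = 19.5%, Line 1 7/71 = 9.9% → the new line
Swing shift: the new line 7/10 = 70.0%, Line 1 10/16 = 62.5% → the new line
Overall: the new line 39/151 = 25.8%, Line 1 32/132 = 24.2% → the new line
The new line wins overall and in every shift group — no reversal.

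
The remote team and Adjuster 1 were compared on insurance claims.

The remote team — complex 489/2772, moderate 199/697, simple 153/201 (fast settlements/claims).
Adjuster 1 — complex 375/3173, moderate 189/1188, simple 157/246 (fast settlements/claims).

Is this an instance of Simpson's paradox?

No

Complex: the remote team 489/2772 = 17.6%, Adjuster 1 375/3173 = 11.8% → the remote team
Moderate: the remote team 199/697 = 28.6%, Adjuster 1 189/1188 = 15.9% → the remote team
Simple: the remote team 153/201 = 76.1%, Adjuster 1 157/246 = 63.8% → the remote team
Overall: the remote team 841/3670 = 22.9%, Adjuster 1 721/4607 = 15.7% → the remote team
The remote team wins overall and in every claim group — no reversal.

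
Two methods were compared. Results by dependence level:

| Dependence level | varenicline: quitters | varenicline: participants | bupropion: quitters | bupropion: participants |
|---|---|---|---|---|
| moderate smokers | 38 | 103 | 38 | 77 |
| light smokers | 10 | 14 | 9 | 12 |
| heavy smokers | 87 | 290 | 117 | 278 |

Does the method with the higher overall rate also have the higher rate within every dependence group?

Yes

Moderate smokers: varenicline 38/103 = 36.9%, bupropion 38/77 = 49.4% → bupropion
Light smokers: varenicline 10/14 = 71.4%, bupropion 9/12 = 75.0% → bupropion
Heavy smokers: varenicline 87/290 = 30.0%, bupropion 117/278 = 42.1% → bupropion
Overall: varenicline 135/407 = 33.2%, bupropion 164/367 = 44.7% → bupropion
Bupropion wins overall and in every dependence group — no reversal.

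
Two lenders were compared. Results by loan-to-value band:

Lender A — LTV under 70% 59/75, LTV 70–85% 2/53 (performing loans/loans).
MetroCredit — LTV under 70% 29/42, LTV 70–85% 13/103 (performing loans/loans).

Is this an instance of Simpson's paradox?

LTV under 70%: Lender A 59/75 = 78.7%, MetroCredit 29/42 = 69.0% → Lender A
LTV 70–85%: Lender A 2/53 = 3.8%, MetroCredit 13/103 = 12.6% → MetroCredit
Overall: Lender A 61/128 = 47.7%, MetroCredit 42/145 = 29.0% → Lender A
Neither sweeps: Lender A wins 1 of 2 groups, MetroCredit wins 1. Lender A wins overall but not every group — no Simpson reversal.

No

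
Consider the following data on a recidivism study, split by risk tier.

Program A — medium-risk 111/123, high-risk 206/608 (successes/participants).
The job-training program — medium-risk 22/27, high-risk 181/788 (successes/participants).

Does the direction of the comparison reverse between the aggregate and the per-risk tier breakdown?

Medium-risk: Program A 111/123 = 90.2%, the job-training program 22/27 = 81.5% → Program A
High-risk: Program A 206/608 = 33.9%, the job-training program 181/788 = 23.0% → Program A
Overall: Program A 317/731 = 43.4%, the job-training program 203/815 = 24.9% → Program A
Program A wins overall and in every risk group — no reversal.

No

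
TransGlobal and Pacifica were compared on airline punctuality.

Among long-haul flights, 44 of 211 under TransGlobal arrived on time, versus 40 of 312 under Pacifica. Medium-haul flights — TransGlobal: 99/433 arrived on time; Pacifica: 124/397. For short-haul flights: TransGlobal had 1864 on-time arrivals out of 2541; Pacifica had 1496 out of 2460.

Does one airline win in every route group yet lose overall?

No

Long-haul: TransGlobal 44/211 = 20.9%, Pacifica 40/312 = 12.8% → TransGlobal
Medium-haul: TransGlobal 99/433 = 22.9%, Pacifica 124/397 = 31.2% → Pacifica
Short-haul: TransGlobal 1864/2541 = 73.4%, Pacifica 1496/2460 = 60.8% → TransGlobal
Overall: TransGlobal 2007/3185 = 63.0%, Pacifica 1660/3169 = 52.4% → TransGlobal
Neither sweeps: TransGlobal wins 2 of 3 groups, Pacifica wins 1. TransGlobal wins overall but not every group — no Simpson reversal.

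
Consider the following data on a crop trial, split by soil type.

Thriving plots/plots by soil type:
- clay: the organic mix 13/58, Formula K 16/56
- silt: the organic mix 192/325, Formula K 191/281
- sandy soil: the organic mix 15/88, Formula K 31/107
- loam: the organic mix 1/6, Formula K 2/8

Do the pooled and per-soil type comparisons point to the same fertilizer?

Clay: the organic mix 13/58 = 22.4%, Formula K 16/56 = 28.6% → Formula K
Silt: the organic mix 192/325 = 59.1%, Formula K 191/281 = 68.0% → Formula K
Sandy soil: the organic mix 15/88 = 17.0%, Formula K 31/107 = 29.0% → Formula K
Loam: the organic mix 1/6 = 16.7%, Formula K 2/8 = 25.0% → Formula K
Overall: the organic mix 221/477 = 46.3%, Formula K 240/452 = 53.1% → Formula K
Formula K wins overall and in every soil group — no reversal.

Yes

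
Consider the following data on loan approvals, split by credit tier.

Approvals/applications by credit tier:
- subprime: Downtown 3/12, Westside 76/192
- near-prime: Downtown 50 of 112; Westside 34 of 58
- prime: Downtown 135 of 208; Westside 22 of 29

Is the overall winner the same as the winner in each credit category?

No

Subprime: Downtown 3/12 = 25.0%, Westside 76/192 = 39.6% → Westside
Near-prime: Downtown 50/112 = 44.6%, Westside 34/58 = 58.6% → Westside
Prime: Downtown 135/208 = 64.9%, Westside 22/29 = 75.9% → Westside
Overall: Downtown 188/332 = 56.6%, Westside 132/279 = 47.3% → Downtown
Westside wins each credit group but Downtown wins overall — the comparison reverses. Westside's applications skew toward subprime, which has a lower base rate.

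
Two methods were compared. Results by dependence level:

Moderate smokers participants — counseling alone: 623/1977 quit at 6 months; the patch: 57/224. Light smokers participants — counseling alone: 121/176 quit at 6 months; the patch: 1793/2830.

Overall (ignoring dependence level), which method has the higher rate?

Moderate smokers: counseling alone 623/1977 = 31.5%, the patch 57/224 = 25.4% → counseling alone
Light smokers: counseling alone 121/176 = 68.8%, the patch 1793/2830 = 63.4% → counseling alone
Overall: counseling alone 744/2153 = 34.6%, the patch 1850/3054 = 60.6% → the patch
(Counseling alone wins every dependence group but the patch wins overall — counseling alone's participants skew toward the low-rate moderate smokers group.)

the patch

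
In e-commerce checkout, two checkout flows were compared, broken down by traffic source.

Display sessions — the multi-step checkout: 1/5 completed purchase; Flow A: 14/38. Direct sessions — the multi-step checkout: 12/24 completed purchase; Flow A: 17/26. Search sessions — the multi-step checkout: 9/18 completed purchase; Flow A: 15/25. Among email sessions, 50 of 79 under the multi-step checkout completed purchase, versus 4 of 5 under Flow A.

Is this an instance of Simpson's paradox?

Yes

Display: the multi-step checkout 1/5 = 20.0%, Flow A 14/38 = 36.8% → Flow A
Direct: the multi-step checkout 12/24 = 50.0%, Flow A 17/26 = 65.4% → Flow A
Search: the multi-step checkout 9/18 = 50.0%, Flow A 15/25 = 60.0% → Flow A
Email: the multi-step checkout 50/79 = 63.3%, Flow A 4/5 = 80.0% → Flow A
Overall: the multi-step checkout 72/126 = 57.1%, Flow A 50/94 = 53.2% → the multi-step checkout
Flow A wins each traffic group but the multi-step checkout wins overall — the comparison reverses. Flow A's sessions skew toward display, which has a lower base rate.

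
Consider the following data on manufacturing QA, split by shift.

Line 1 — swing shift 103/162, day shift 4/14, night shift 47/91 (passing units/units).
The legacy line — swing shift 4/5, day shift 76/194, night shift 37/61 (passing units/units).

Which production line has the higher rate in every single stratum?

Swing shift: Line 1 103/162 = 63.6%, the legacy line 4/5 = 80.0% → the legacy line
Day shift: Line 1 4/14 = 28.6%, the legacy line 76/194 = 39.2% → the legacy line
Night shift: Line 1 47/91 = 51.6%, the legacy line 37/61 = 60.7% → the legacy line
The legacy line has the higher rate in all 3 groups.

the legacy line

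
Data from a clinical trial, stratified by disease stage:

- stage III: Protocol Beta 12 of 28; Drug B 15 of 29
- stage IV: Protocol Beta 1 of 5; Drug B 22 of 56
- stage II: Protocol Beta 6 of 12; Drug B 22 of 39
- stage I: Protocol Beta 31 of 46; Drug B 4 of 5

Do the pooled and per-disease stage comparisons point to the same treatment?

Stage III: Protocol Beta 12/28 = 42.9%, Drug B 15/29 = 51.7% → Drug B
Stage IV: Protocol Beta 1/5 = 20.0%, Drug B 22/56 = 39.3% → Drug B
Stage II: Protocol Beta 6/12 = 50.0%, Drug B 22/39 = 56.4% → Drug B
Stage I: Protocol Beta 31/46 = 67.4%, Drug B 4/5 = 80.0% → Drug B
Overall: Protocol Beta 50/91 = 54.9%, Drug B 63/129 = 48.8% → Protocol Beta
Drug B wins each disease group but Protocol Beta wins overall — the comparison reverses. Drug B's patients skew toward stage IV, which has a lower base rate.

No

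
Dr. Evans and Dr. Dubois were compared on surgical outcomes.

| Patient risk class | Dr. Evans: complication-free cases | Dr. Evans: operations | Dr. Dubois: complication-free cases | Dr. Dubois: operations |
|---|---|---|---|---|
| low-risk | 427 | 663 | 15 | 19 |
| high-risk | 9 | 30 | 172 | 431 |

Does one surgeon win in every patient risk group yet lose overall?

Low-risk: Dr. Evans 427/663 = 64.4%, Dr. Dubois 15/19 = 78.9% → Dr. Dubois
High-risk: Dr. Evans 9/30 = 30.0%, Dr. Dubois 172/431 = 39.9% → Dr. Dubois
Overall: Dr. Evans 436/693 = 62.9%, Dr. Dubois 187/450 = 41.6% → Dr. Evans
Dr. Dubois wins each patient risk group but Dr. Evans wins overall — the comparison reverses. Dr. Dubois's operations skew toward high-risk, which has a lower base rate.

Yes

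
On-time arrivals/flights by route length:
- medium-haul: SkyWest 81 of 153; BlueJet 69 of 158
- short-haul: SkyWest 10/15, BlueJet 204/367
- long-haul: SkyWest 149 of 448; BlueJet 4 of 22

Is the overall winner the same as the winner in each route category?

Medium-haul: SkyWest 81/153 = 52.9%, BlueJet 69/158 = 43.7% → SkyWest
Short-haul: SkyWest 10/15 = 66.7%, BlueJet 204/367 = 55.6% → SkyWest
Long-haul: SkyWest 149/448 = 33.3%, BlueJet 4/22 = 18.2% → SkyWest
Overall: SkyWest 240/616 = 39.0%, BlueJet 277/547 = 50.6% → BlueJet
SkyWest wins each route group but BlueJet wins overall — the comparison reverses. SkyWest's flights skew toward long-haul, which has a lower base rate.

No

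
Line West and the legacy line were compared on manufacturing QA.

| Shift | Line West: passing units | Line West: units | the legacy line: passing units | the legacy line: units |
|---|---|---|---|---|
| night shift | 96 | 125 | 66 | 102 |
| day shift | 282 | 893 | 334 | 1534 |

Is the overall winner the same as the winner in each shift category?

Night shift: Line West 96/125 = 76.8%, the legacy line 66/102 = 64.7% → Line West
Day shift: Line West 282/893 = 31.6%, the legacy line 334/1534 = 21.8% → Line West
Overall: Line West 378/1018 = 37.1%, the legacy line 400/1636 = 24.4% → Line West
Line West wins overall and in every shift group — no reversal.

Yes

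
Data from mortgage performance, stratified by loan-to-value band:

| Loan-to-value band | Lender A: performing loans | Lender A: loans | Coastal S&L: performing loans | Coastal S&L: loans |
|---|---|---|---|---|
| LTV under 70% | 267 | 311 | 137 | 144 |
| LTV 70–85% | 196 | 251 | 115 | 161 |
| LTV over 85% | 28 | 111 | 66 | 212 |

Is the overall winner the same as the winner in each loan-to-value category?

LTV under 70%: Lender A 267/311 = 85.9%, Coastal S&L 137/144 = 95.1% → Coastal S&L
LTV 70–85%: Lender A 196/251 = 78.1%, Coastal S&L 115/161 = 71.4% → Lender A
LTV over 85%: Lender A 28/111 = 25.2%, Coastal S&L 66/212 = 31.1% → Coastal S&L
Overall: Lender A 491/673 = 73.0%, Coastal S&L 318/517 = 61.5% → Lender A
Neither sweeps: Lender A wins 1 of 3 groups, Coastal S&L wins 2. Lender A wins overall but not every group — no Simpson reversal.

No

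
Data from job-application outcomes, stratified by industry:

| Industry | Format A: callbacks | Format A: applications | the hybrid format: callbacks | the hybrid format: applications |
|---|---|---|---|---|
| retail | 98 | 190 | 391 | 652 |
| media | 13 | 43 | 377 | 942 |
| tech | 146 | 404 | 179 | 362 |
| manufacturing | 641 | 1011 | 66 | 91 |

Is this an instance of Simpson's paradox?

Retail: Format A 98/190 = 51.6%, the hybrid format 391/652 = 60.0% → the hybrid format
Media: Format A 13/43 = 30.2%, the hybrid format 377/942 = 40.0% → the hybrid format
Tech: Format A 146/404 = 36.1%, the hybrid format 179/362 = 49.4% → the hybrid format
Manufacturing: Format A 641/1011 = 63.4%, the hybrid format 66/91 = 72.5% → the hybrid format
Overall: Format A 898/1648 = 54.5%, the hybrid format 1013/2047 = 49.5% → Format A
The hybrid format wins each industry group but Format A wins overall — the comparison reverses. The hybrid format's applications skew toward media, which has a lower base rate.

Yes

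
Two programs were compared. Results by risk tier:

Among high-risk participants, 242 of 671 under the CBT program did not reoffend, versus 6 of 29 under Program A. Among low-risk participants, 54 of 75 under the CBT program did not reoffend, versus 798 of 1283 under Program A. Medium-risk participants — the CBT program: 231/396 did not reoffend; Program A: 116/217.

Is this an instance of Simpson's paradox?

Yes

High-risk: the CBT program 242/671 = 36.1%, Program A 6/29 = 20.7% → the CBT program
Low-risk: the CBT program 54/75 = 72.0%, Program A 798/1283 = 62.2% → the CBT program
Medium-risk: the CBT program 231/396 = 58.3%, Program A 116/217 = 53.5% → the CBT program
Overall: the CBT program 527/1142 = 46.1%, Program A 920/1529 = 60.2% → Program A
The CBT program wins each risk group but Program A wins overall — the comparison reverses. The CBT program's participants skew toward high-risk, which has a lower base rate.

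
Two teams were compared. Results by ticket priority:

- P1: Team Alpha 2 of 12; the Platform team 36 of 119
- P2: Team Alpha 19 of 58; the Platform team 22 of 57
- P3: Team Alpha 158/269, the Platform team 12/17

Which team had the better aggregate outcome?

Team Alpha

P1: Team Alpha 2/12 = 16.7%, the Platform team 36/119 = 30.3% → the Platform team
P2: Team Alpha 19/58 = 32.8%, the Platform team 22/57 = 38.6% → the Platform team
P3: Team Alpha 158/269 = 58.7%, the Platform team 12/17 = 70.6% → the Platform team
Overall: Team Alpha 179/339 = 52.8%, the Platform team 70/193 = 36.3% → Team Alpha
(The Platform team wins every ticket group but Team Alpha wins overall — the Platform team's tickets skew toward the low-rate P1 group.)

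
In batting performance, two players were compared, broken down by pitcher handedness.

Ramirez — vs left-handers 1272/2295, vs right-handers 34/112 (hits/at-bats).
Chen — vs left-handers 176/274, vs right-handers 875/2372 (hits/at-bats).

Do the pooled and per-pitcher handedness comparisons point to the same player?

No

Vs left-handers: Ramirez 1272/2295 = 55.4%, Chen 176/274 = 64.2% → Chen
Vs right-handers: Ramirez 34/112 = 30.4%, Chen 875/2372 = 36.9% → Chen
Overall: Ramirez 1306/2407 = 54.3%, Chen 1051/2646 = 39.7% → Ramirez
Chen wins each pitcher group but Ramirez wins overall — the comparison reverses. Chen's at-bats skew toward vs right-handers, which has a lower base rate.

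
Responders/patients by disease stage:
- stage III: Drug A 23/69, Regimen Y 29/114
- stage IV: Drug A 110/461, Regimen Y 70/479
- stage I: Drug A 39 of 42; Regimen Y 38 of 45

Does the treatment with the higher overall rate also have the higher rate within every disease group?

Stage III: Drug A 23/69 = 33.3%, Regimen Y 29/114 = 25.4% → Drug A
Stage IV: Drug A 110/461 = 23.9%, Regimen Y 70/479 = 14.6% → Drug A
Stage I: Drug A 39/42 = 92.9%, Regimen Y 38/45 = 84.4% → Drug A
Overall: Drug A 172/572 = 30.1%, Regimen Y 137/638 = 21.5% → Drug A
Drug A wins overall and in every disease group — no reversal.

Yes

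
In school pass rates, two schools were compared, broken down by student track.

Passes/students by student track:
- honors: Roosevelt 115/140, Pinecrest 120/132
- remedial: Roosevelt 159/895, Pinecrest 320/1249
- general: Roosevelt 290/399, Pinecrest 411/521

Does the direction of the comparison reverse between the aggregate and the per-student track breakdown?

Honors: Roosevelt 115/140 = 82.1%, Pinecrest 120/132 = 90.9% → Pinecrest
Remedial: Roosevelt 159/895 = 17.8%, Pinecrest 320/1249 = 25.6% → Pinecrest
General: Roosevelt 290/399 = 72.7%, Pinecrest 411/521 = 78.9% → Pinecrest
Overall: Roosevelt 564/1434 = 39.3%, Pinecrest 851/1902 = 44.7% → Pinecrest
Pinecrest wins overall and in every student group — no reversal.

No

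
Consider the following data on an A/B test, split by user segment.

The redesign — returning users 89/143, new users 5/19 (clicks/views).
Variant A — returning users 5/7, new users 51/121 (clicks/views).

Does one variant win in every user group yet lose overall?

Returning users: the redesign 89/143 = 62.2%, Variant A 5/7 = 71.4% → Variant A
New users: the redesign 5/19 = 26.3%, Variant A 51/121 = 42.1% → Variant A
Overall: the redesign 94/162 = 58.0%, Variant A 56/128 = 43.8% → the redesign
Variant A wins each user group but the redesign wins overall — the comparison reverses. Variant A's views skew toward new users, which has a lower base rate.

Yes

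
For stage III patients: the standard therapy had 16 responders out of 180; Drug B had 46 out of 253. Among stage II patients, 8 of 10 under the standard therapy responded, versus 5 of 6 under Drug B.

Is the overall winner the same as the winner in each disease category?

Yes

Stage III: the standard therapy 16/180 = 8.9%, Drug B 46/253 = 18.2% → Drug B
Stage II: the standard therapy 8/10 = 80.0%, Drug B 5/6 = 83.3% → Drug B
Overall: the standard therapy 24/190 = 12.6%, Drug B 51/259 = 19.7% → Drug B
Drug B wins overall and in every disease group — no reversal.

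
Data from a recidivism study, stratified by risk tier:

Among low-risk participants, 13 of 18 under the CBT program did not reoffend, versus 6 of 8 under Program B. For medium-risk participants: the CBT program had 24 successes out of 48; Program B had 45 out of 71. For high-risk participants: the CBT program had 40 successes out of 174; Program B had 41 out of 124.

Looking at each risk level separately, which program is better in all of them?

Low-risk: the CBT program 13/18 = 72.2%, Program B 6/8 = 75.0% → Program B
Medium-risk: the CBT program 24/48 = 50.0%, Program B 45/71 = 63.4% → Program B
High-risk: the CBT program 40/174 = 23.0%, Program B 41/124 = 33.1% → Program B
Program B has the higher rate in all 3 groups.

Program B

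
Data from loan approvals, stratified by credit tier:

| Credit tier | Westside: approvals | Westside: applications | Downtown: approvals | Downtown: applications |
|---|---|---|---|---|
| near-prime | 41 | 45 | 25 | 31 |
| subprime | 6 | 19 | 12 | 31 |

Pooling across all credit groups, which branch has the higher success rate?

Westside

Near-prime: Westside 41/45 = 91.1%, Downtown 25/31 = 80.6% → Westside
Subprime: Westside 6/19 = 31.6%, Downtown 12/31 = 38.7% → Downtown
Overall: Westside 47/64 = 73.4%, Downtown 37/62 = 59.7% → Westside
(Neither sweeps every credit group, but Westside has the higher pooled rate.)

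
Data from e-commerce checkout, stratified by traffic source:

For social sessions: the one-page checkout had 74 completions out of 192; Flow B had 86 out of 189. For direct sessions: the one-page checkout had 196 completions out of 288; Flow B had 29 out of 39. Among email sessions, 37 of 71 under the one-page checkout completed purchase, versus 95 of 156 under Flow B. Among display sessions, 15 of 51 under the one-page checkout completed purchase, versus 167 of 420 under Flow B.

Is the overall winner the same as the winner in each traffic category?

Social: the one-page checkout 74/192 = 38.5%, Flow B 86/189 = 45.5% → Flow B
Direct: the one-page checkout 196/288 = 68.1%, Flow B 29/39 = 74.4% → Flow B
Email: the one-page checkout 37/71 = 52.1%, Flow B 95/156 = 60.9% → Flow B
Display: the one-page checkout 15/51 = 29.4%, Flow B 167/420 = 39.8% → Flow B
Overall: the one-page checkout 322/602 = 53.5%, Flow B 377/804 = 46.9% → the one-page checkout
Flow B wins each traffic group but the one-page checkout wins overall — the comparison reverses. Flow B's sessions skew toward display, which has a lower base rate.

No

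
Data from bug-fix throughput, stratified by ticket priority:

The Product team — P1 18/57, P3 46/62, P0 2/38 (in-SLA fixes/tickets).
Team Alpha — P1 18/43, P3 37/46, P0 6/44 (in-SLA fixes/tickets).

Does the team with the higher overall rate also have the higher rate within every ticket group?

P1: the Product team 18/57 = 31.6%, Team Alpha 18/43 = 41.9% → Team Alpha
P3: the Product team 46/62 = 74.2%, Team Alpha 37/46 = 80.4% → Team Alpha
P0: the Product team 2/38 = 5.3%, Team Alpha 6/44 = 13.6% → Team Alpha
Overall: the Product team 66/157 = 42.0%, Team Alpha 61/133 = 45.9% → Team Alpha
Team Alpha wins overall and in every ticket group — no reversal.

Yes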